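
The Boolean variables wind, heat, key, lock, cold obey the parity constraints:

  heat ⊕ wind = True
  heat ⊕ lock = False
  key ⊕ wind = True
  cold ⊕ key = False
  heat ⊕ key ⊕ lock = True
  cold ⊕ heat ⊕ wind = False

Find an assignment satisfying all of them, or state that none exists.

wind = False, heat = True, key = True, lock = True, cold = True

heat ⊕ wind = T ⊕ F = True ✓
heat ⊕ lock = T ⊕ T = False ✓
key ⊕ wind = T ⊕ F = True ✓
cold ⊕ key = T ⊕ T = False ✓
heat ⊕ key ⊕ lock = T ⊕ T ⊕ T = True ✓
cold ⊕ heat ⊕ wind = T ⊕ T ⊕ F = False ✓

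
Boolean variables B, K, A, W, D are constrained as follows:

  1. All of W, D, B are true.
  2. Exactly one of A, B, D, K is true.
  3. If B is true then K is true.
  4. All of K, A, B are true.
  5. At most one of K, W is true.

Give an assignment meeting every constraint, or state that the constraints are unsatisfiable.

Case K = True:
  (1) forces W = True.
  Constraint (5) is violated (K=T, W=T) — contradiction.
Case K = False:
  Constraint (4) is violated (K=F) — contradiction.
Both cases fail — unsatisfiable.

UNSATISFIABLE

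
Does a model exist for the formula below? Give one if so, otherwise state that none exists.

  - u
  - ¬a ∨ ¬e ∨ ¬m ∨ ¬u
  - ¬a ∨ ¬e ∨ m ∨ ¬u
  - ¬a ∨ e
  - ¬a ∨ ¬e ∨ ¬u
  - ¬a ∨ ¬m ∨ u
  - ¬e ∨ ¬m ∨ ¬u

Unit clause (u) forces u = True.
Set m = False.
Set a = False.
Set e = True.
Check each clause:
  (u): u holds.
  (¬a ∨ ¬e ∨ ¬m ∨ ¬u): ¬a holds.
  (¬a ∨ ¬e ∨ m ∨ ¬u): ¬a holds.
  (¬a ∨ e): ¬a holds.
  (¬a ∨ ¬e ∨ ¬u): ¬a holds.
  (¬a ∨ ¬m ∨ u): ¬a holds.
  (¬e ∨ ¬m ∨ ¬u): ¬m holds.
All clauses satisfied.

m = False, a = False, e = True, u = True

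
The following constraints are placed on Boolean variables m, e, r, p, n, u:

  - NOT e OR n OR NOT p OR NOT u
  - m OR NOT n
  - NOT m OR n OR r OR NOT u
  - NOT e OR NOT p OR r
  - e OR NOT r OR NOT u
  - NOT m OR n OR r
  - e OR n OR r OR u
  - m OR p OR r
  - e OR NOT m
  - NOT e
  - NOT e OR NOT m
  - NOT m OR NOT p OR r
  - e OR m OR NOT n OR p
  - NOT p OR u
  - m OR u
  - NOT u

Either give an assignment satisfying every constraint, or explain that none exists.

Unsatisfiable

Case u = True:
  Clause (NOT u) is falsified — contradiction.
Case u = False:
  (NOT e) forces e = False.
  (e OR NOT m) forces m = False.
  Clause (m OR u) is falsified — contradiction.
Both cases fail, so the formula is unsatisfiable.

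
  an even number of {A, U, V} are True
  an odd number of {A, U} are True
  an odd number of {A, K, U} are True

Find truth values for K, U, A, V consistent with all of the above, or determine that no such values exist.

K=F, U=F, A=T, V=T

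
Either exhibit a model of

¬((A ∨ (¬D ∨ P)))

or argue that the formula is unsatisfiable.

A = False, P = False, D = True

  ¬((A ∨ (¬D ∨ P))) = True
    A ∨ (¬D ∨ P) = False
      ¬D ∨ P = False
        ¬D = False
The formula evaluates to True.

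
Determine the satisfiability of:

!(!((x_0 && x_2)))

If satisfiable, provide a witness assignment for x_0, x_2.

x_0 = True; x_2 = True

  !(!((x_0 && x_2))) = True
    !((x_0 && x_2)) = False
      x_0 && x_2 = True
The formula evaluates to True.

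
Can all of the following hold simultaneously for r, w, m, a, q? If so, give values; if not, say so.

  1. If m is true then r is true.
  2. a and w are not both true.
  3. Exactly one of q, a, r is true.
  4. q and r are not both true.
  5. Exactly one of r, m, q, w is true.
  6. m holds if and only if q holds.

r = True, w = False, m = False, a = False, q = False

  (1) m=F ⇒ r: vacuous ✓
  (2) a=F, w=F — not both ✓
  (3) {q, a, r}: 1 true — exactly one ✓
  (4) q=F, r=T — not both ✓
  (5) {r, m, q, w}: 1 true — exactly one ✓
  (6) m=F, q=F — same ✓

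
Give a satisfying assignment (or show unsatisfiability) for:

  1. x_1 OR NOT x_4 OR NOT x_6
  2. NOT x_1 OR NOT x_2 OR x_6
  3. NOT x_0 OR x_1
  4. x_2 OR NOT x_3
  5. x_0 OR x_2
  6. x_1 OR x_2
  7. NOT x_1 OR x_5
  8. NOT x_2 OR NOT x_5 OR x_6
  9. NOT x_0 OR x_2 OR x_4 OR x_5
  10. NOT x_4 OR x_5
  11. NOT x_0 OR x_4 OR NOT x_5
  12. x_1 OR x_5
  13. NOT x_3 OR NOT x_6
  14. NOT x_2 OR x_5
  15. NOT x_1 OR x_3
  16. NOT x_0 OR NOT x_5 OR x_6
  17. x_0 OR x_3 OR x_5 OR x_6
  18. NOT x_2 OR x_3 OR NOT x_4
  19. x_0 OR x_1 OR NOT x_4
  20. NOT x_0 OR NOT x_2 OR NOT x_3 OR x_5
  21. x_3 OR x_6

Set x_0 = False.
  then (x_0 OR x_2) forces x_2 = True.
  then (NOT x_2 OR x_5) forces x_5 = True.
  then (NOT x_2 OR NOT x_5 OR x_6) forces x_6 = True.
  then (NOT x_3 OR NOT x_6) forces x_3 = False.
  then (NOT x_1 OR x_3) forces x_1 = False.
  then (NOT x_2 OR x_3 OR NOT x_4) forces x_4 = False.
All clauses satisfied.

x_0=F, x_1=F, x_2=T, x_3=F, x_4=F, x_5=T, x_6=T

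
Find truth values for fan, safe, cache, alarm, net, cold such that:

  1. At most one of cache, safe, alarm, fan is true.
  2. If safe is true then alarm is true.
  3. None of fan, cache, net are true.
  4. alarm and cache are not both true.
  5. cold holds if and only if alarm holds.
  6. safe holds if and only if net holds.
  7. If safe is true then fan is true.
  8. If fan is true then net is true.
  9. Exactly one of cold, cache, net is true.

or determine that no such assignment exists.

fan = False, safe = False, cache = False, alarm = True, net = False, cold = True

  (1) {cache, safe, alarm, fan}: 1 true — at most one ✓
  (2) safe=F ⇒ alarm: vacuous ✓
  (3) {fan, cache, net}: 0 true — none ✓
  (4) alarm=T, cache=F — not both ✓
  (5) cold=T, alarm=T — same ✓
  (6) safe=F, net=F — same ✓
  (7) safe=F ⇒ fan: vacuous ✓
  (8) fan=F ⇒ net: vacuous ✓
  (9) {cold, cache, net}: 1 true — exactly one ✓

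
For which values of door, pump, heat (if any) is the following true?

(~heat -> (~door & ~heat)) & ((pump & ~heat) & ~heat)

door = False, pump = True, heat = False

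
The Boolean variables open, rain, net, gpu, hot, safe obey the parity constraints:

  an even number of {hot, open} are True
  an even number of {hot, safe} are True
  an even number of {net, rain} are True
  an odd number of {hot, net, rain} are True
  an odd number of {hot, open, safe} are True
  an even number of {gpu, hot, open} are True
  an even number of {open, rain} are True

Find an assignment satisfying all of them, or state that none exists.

open = True, rain = True, net = True, gpu = False, hot = True, safe = True

{hot, open}: 2 true → even ✓
{hot, safe}: 2 true → even ✓
{net, rain}: 2 true → even ✓
{hot, net, rain}: 3 true → odd ✓
{hot, open, safe}: 3 true → odd ✓
{gpu, hot, open}: 2 true → even ✓
{open, rain}: 2 true → even ✓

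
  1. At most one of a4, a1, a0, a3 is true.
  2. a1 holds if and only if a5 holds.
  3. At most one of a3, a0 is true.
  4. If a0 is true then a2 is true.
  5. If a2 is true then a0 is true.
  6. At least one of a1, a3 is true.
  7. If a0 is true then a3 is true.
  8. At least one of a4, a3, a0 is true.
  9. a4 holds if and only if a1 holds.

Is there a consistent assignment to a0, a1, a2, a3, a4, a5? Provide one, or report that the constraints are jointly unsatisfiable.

a0=F, a1=F, a2=F, a3=T, a4=F, a5=F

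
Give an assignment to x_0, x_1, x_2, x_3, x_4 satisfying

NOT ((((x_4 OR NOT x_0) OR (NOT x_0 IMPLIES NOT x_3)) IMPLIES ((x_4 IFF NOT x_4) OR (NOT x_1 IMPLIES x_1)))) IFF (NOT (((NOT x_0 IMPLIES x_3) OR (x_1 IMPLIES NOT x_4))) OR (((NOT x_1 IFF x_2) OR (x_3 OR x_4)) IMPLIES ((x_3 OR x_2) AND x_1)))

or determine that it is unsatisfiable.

x_0 = False, x_1 = False, x_2 = False, x_3 = False, x_4 = False

  NOT ((((x_4 OR NOT x_0) OR (NOT x_0 IMPLIES NOT x_3)) IMPLIES ((x_4 IFF NOT x_4) OR (NOT x_1 IMPLIES x_1)))) IFF (NOT (((NOT x_0 IMPLIES x_3) OR (x_1 IMPLIES NOT x_4))) OR (((NOT x_1 IFF x_2) OR (x_3 OR x_4)) IMPLIES ((x_3 OR x_2) AND x_1))) = True
    NOT ((((x_4 OR NOT x_0) OR (NOT x_0 IMPLIES NOT x_3)) IMPLIES ((x_4 IFF NOT x_4) OR (NOT x_1 IMPLIES x_1)))) = True
      ((x_4 OR NOT x_0) OR (NOT x_0 IMPLIES NOT x_3)) IMPLIES ((x_4 IFF NOT x_4) OR (NOT x_1 IMPLIES x_1)) = False
        (x_4 OR NOT x_0) OR (NOT x_0 IMPLIES NOT x_3) = True
          x_4 OR NOT x_0 = True
            NOT x_0 = True
          NOT x_0 IMPLIES NOT x_3 = True
            NOT x_0 = True
            NOT x_3 = True
        (x_4 IFF NOT x_4) OR (NOT x_1 IMPLIES x_1) = False
          x_4 IFF NOT x_4 = False
            NOT x_4 = True
          NOT x_1 IMPLIES x_1 = False
            NOT x_1 = True
    NOT (((NOT x_0 IMPLIES x_3) OR (x_1 IMPLIES NOT x_4))) OR (((NOT x_1 IFF x_2) OR (x_3 OR x_4)) IMPLIES ((x_3 OR x_2) AND x_1)) = True
      NOT (((NOT x_0 IMPLIES x_3) OR (x_1 IMPLIES NOT x_4))) = False
        (NOT x_0 IMPLIES x_3) OR (x_1 IMPLIES NOT x_4) = True
          NOT x_0 IMPLIES x_3 = False
            NOT x_0 = True
          x_1 IMPLIES NOT x_4 = True
            NOT x_4 = True
      ((NOT x_1 IFF x_2) OR (x_3 OR x_4)) IMPLIES ((x_3 OR x_2) AND x_1) = True
        (NOT x_1 IFF x_2) OR (x_3 OR x_4) = False
          NOT x_1 IFF x_2 = False
            NOT x_1 = True
          x_3 OR x_4 = False
        (x_3 OR x_2) AND x_1 = False
          x_3 OR x_2 = False
The formula evaluates to True.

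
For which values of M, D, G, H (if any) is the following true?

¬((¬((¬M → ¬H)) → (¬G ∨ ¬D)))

M = False, D = True, G = True, H = True

  ¬((¬((¬M → ¬H)) → (¬G ∨ ¬D))) = True
    ¬((¬M → ¬H)) → (¬G ∨ ¬D) = False
      ¬((¬M → ¬H)) = True
        ¬M → ¬H = False
          ¬M = True
          ¬H = False
      ¬G ∨ ¬D = False
        ¬G = False
        ¬D = False
The formula evaluates to True.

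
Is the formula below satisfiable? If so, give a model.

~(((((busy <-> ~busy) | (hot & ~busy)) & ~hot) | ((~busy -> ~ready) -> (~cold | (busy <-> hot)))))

cold = True, hot = False, busy = True, ready = False

  ~(((((busy <-> ~busy) | (hot & ~busy)) & ~hot) | ((~busy -> ~ready) -> (~cold | (busy <-> hot))))) = True
    (((busy <-> ~busy) | (hot & ~busy)) & ~hot) | ((~busy -> ~ready) -> (~cold | (busy <-> hot))) = False
      ((busy <-> ~busy) | (hot & ~busy)) & ~hot = False
        (busy <-> ~busy) | (hot & ~busy) = False
          busy <-> ~busy = False
            ~busy = False
          hot & ~busy = False
            ~busy = False
        ~hot = True
      (~busy -> ~ready) -> (~cold | (busy <-> hot)) = False
        ~busy -> ~ready = True
          ~busy = False
          ~ready = True
        ~cold | (busy <-> hot) = False
          ~cold = False
          busy <-> hot = False
The formula evaluates to True.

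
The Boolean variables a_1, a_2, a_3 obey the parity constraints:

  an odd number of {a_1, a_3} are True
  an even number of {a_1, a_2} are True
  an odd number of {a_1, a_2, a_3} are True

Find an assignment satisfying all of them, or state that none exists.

a_1 = False, a_2 = False, a_3 = True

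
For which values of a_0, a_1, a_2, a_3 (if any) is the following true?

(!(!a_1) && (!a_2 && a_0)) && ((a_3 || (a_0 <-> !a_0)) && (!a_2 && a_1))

a_0: True, a_1: True, a_2: False, a_3: True

  !(!a_1) && (!a_2 && a_0) = True
    !(!a_1) = True
      !a_1 = False
    !a_2 && a_0 = True
      !a_2 = True
  (a_3 || (a_0 <-> !a_0)) && (!a_2 && a_1) = True
    a_3 || (a_0 <-> !a_0) = True
      a_0 <-> !a_0 = False
        !a_0 = False
    !a_2 && a_1 = True
      !a_2 = True
Both conjuncts True, so the formula holds.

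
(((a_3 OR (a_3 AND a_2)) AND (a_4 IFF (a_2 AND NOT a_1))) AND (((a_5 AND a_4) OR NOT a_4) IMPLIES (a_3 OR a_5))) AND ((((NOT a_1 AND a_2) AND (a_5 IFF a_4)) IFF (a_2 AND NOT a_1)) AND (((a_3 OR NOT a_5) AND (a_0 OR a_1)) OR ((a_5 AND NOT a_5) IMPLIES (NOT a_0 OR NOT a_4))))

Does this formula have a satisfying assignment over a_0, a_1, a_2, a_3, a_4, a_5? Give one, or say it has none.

a_0=T, a_1=T, a_2=T, a_3=T, a_4=F, a_5=T

  ((a_3 OR (a_3 AND a_2)) AND (a_4 IFF (a_2 AND NOT a_1))) AND (((a_5 AND a_4) OR NOT a_4) IMPLIES (a_3 OR a_5)) = True
    (a_3 OR (a_3 AND a_2)) AND (a_4 IFF (a_2 AND NOT a_1)) = True
      a_3 OR (a_3 AND a_2) = True
        a_3 AND a_2 = True
      a_4 IFF (a_2 AND NOT a_1) = True
        a_2 AND NOT a_1 = False
          NOT a_1 = False
    ((a_5 AND a_4) OR NOT a_4) IMPLIES (a_3 OR a_5) = True
      (a_5 AND a_4) OR NOT a_4 = True
        a_5 AND a_4 = False
        NOT a_4 = True
      a_3 OR a_5 = True
  (((NOT a_1 AND a_2) AND (a_5 IFF a_4)) IFF (a_2 AND NOT a_1)) AND (((a_3 OR NOT a_5) AND (a_0 OR a_1)) OR ((a_5 AND NOT a_5) IMPLIES (NOT a_0 OR NOT a_4))) = True
    ((NOT a_1 AND a_2) AND (a_5 IFF a_4)) IFF (a_2 AND NOT a_1) = True
      (NOT a_1 AND a_2) AND (a_5 IFF a_4) = False
        NOT a_1 AND a_2 = False
          NOT a_1 = False
        a_5 IFF a_4 = False
      a_2 AND NOT a_1 = False
        NOT a_1 = False
    ((a_3 OR NOT a_5) AND (a_0 OR a_1)) OR ((a_5 AND NOT a_5) IMPLIES (NOT a_0 OR NOT a_4)) = True
      (a_3 OR NOT a_5) AND (a_0 OR a_1) = True
        a_3 OR NOT a_5 = True
          NOT a_5 = False
        a_0 OR a_1 = True
      (a_5 AND NOT a_5) IMPLIES (NOT a_0 OR NOT a_4) = True
        a_5 AND NOT a_5 = False
          NOT a_5 = False
        NOT a_0 OR NOT a_4 = True
          NOT a_0 = False
          NOT a_4 = True
Both conjuncts True, so the formula holds.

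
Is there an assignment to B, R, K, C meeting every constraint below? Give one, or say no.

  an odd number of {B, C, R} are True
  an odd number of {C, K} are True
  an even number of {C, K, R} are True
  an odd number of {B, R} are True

B=F, R=T, K=T, C=F

{B, C, R}: 1 true → odd ✓
{C, K}: 1 true → odd ✓
{C, K, R}: 2 true → even ✓
{B, R}: 1 true → odd ✓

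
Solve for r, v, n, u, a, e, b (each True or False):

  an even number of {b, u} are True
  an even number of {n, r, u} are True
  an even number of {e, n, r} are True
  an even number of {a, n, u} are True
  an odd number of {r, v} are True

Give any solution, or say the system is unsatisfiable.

r: False, v: True, n: True, u: True, a: False, e: True, b: True

{b, u}: 2 true → even ✓
{n, r, u}: 2 true → even ✓
{e, n, r}: 2 true → even ✓
{a, n, u}: 2 true → even ✓
{r, v}: 1 true → odd ✓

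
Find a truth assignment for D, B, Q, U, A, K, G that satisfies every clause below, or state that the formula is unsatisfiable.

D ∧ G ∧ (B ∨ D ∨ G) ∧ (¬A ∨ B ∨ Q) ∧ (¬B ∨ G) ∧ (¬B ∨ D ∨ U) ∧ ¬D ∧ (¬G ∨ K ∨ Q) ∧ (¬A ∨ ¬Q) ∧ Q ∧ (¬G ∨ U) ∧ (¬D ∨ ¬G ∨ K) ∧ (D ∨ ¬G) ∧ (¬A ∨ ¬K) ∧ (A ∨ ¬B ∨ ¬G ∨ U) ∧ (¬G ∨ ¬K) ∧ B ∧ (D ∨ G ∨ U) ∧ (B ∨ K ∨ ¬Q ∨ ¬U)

Unsatisfiable — no assignment works.

Case D = True:
  Clause (¬D) is falsified — contradiction.
Case D = False:
  Clause (D) is falsified — contradiction.
Both cases fail, so the formula is unsatisfiable.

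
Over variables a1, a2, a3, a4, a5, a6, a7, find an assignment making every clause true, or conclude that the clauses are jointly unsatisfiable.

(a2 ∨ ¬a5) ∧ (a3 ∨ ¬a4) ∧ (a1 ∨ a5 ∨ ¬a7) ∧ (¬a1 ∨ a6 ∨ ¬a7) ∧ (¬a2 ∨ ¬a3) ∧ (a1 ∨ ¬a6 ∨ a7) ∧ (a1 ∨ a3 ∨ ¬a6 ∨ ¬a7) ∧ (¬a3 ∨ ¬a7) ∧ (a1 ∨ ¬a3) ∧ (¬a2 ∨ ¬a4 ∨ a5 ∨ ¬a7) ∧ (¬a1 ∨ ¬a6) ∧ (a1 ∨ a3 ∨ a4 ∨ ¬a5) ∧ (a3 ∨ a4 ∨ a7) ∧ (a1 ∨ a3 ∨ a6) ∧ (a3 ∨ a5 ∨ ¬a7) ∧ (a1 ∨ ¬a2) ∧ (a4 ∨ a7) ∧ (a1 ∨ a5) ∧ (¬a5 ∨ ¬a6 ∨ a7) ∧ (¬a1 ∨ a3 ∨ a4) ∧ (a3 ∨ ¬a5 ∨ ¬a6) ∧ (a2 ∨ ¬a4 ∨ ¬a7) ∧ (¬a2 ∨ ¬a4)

a1=T, a2=F, a3=T, a4=T, a5=F, a6=F, a7=F

Try a1 = False:
  (a1 ∨ ¬a3) forces a3 = False.
  (a3 ∨ ¬a4) forces a4 = False.
  (a1 ∨ a3 ∨ a4 ∨ ¬a5) forces a5 = False.
  clause (a1 ∨ a5) is falsified — backtrack.
So a1 = True.
  then (¬a1 ∨ ¬a6) forces a6 = False.
  then (¬a1 ∨ a6 ∨ ¬a7) forces a7 = False.
  then (a4 ∨ a7) forces a4 = True.
  then (¬a2 ∨ ¬a4) forces a2 = False.
  then (a2 ∨ ¬a5) forces a5 = False.
  then (a3 ∨ ¬a4) forces a3 = True.
All clauses satisfied.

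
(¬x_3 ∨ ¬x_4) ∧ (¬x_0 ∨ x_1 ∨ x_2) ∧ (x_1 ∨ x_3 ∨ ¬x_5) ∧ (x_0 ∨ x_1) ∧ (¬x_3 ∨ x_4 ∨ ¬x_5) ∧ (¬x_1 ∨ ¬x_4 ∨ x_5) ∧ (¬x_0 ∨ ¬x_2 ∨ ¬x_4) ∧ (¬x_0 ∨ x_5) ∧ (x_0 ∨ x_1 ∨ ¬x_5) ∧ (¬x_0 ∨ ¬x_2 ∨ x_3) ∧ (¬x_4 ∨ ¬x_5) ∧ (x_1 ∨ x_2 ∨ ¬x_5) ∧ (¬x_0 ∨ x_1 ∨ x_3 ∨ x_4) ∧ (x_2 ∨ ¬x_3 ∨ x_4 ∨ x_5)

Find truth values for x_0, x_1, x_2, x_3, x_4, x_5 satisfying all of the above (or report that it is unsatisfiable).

x_0 = False; x_1 = True; x_2 = False; x_3 = False; x_4 = False; x_5 = False

Set x_0 = False.
  then (x_0 ∨ x_1) forces x_1 = True.
Set x_2 = False.
Try x_3 = True:
  (¬x_3 ∨ ¬x_4) forces x_4 = False.
  (¬x_3 ∨ x_4 ∨ ¬x_5) forces x_5 = False.
  clause (x_2 ∨ ¬x_3 ∨ x_4 ∨ x_5) is falsified — backtrack.
So x_3 = False.
Try x_4 = True:
  (¬x_1 ∨ ¬x_4 ∨ x_5) forces x_5 = True.
  clause (¬x_4 ∨ ¬x_5) is falsified — backtrack.
So x_4 = False.
Set x_5 = False.
All clauses satisfied.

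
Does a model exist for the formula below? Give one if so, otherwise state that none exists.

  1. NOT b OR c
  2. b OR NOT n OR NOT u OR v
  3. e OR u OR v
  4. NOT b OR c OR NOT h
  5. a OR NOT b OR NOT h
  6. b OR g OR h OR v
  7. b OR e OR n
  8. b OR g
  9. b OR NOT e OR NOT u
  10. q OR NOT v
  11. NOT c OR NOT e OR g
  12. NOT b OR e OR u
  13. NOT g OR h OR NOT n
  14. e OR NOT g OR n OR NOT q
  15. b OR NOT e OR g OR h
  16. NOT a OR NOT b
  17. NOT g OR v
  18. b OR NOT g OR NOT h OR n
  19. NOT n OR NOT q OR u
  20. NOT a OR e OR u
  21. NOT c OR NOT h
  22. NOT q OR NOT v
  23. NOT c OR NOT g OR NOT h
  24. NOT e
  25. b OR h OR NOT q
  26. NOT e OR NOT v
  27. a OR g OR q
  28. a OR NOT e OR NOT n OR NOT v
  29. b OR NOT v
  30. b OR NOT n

e=F, q=T, h=F, v=F, g=F, c=T, n=T, b=T, a=F, u=T

Unit clause (NOT e) forces e = False.
Set q = True.
  then (NOT q OR NOT v) forces v = False.
  then (e OR u OR v) forces u = True.
  then (NOT g OR v) forces g = False.
  then (b OR g) forces b = True.
  then (NOT a OR NOT b) forces a = False.
  then (NOT b OR c) forces c = True.
  then (a OR NOT b OR NOT h) forces h = False.
Set n = True.
All clauses satisfied.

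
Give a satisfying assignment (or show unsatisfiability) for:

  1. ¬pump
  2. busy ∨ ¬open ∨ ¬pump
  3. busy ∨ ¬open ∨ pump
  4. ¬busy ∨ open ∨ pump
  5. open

pump = False; open = True; busy = True

Unit clause (¬pump) forces pump = False.
Unit clause (open) forces open = True.
In (busy ∨ ¬open ∨ pump) only busy is left, so busy = True.
Check each clause:
  (¬pump): ¬pump holds.
  (busy ∨ ¬open ∨ ¬pump): busy holds.
  (busy ∨ ¬open ∨ pump): busy holds.
  (¬busy ∨ open ∨ pump): open holds.
  (open): open holds.
All clauses satisfied.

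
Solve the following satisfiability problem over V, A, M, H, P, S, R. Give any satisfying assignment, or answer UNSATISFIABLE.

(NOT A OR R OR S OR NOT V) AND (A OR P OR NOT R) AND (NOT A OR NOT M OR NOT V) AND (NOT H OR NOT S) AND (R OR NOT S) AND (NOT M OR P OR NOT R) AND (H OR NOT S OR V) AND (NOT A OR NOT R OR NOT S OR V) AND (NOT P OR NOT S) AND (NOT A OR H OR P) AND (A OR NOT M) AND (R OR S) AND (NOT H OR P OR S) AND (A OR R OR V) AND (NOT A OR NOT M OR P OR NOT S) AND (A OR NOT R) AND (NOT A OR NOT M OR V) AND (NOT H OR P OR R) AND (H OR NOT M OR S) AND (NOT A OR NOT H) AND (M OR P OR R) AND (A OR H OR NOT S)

Set V = False.
Set A = True.
  then (NOT A OR NOT M OR V) forces M = False.
  then (NOT A OR NOT H) forces H = False.
  then (H OR NOT S OR V) forces S = False.
  then (NOT A OR H OR P) forces P = True.
  then (R OR S) forces R = True.
All clauses satisfied.

V=F, A=T, M=F, H=F, P=T, S=F, R=T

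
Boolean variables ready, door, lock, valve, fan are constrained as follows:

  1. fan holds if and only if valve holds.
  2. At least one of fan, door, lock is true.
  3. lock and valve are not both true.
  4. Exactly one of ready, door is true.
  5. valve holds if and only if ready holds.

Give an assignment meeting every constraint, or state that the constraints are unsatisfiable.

ready = True; door = False; lock = False; valve = True; fan = True

  (1) fan=T, valve=T — same ✓
  (2) {fan, door, lock}: 1 true — at least one ✓
  (3) lock=F, valve=T — not both ✓
  (4) {ready, door}: 1 true — exactly one ✓
  (5) valve=T, ready=T — same ✓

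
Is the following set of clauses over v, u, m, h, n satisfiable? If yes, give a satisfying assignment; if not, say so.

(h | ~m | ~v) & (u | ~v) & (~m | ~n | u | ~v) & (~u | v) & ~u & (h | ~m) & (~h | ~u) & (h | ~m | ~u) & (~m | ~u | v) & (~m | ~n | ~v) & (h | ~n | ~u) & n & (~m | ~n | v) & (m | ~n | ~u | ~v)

Unit clause (~u) forces u = False.
Unit clause (n) forces n = True.
In (u | ~v) only ~v is left, so v = False.
In (~m | ~n | v) only ~m is left, so m = False.
Set h = False.
All clauses satisfied.

v: False, u: False, m: False, h: False, n: True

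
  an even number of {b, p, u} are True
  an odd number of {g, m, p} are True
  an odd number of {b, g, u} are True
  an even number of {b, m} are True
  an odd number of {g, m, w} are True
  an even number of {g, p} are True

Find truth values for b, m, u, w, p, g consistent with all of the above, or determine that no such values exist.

Unsatisfiable — no assignment works.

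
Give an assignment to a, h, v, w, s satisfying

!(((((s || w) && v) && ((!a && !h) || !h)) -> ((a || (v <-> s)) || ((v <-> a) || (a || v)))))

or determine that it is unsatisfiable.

No satisfying assignment exists.

Case v = True: the formula becomes !((((s || w) && ((!a && !h) || !h)) -> True)) = False.
Case v = False: the formula becomes !((False -> ((a || !s) || (!a || a)))) = False.
Both cases fail — unsatisfiable.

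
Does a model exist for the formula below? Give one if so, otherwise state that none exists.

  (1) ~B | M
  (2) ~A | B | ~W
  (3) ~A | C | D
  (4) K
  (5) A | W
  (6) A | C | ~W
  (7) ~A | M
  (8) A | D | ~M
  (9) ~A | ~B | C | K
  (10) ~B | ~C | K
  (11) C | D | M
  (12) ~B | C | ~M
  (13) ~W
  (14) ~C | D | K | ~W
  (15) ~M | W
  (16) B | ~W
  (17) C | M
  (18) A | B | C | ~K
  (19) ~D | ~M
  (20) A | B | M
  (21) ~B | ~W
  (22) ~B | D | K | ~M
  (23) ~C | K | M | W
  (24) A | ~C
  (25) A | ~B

Case K = True:
  (~W) forces W = False.
  (A | W) forces A = True.
  (~A | M) forces M = True.
  Clause (~M | W) is falsified — contradiction.
Case K = False:
  Clause (K) is falsified — contradiction.
Both cases fail, so the formula is unsatisfiable.

UNSATISFIABLE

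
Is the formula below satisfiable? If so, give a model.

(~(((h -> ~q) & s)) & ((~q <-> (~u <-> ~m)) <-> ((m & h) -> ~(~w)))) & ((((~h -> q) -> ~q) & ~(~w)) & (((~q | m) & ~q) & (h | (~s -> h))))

u = False; w = True; q = False; h = True; m = False; s = False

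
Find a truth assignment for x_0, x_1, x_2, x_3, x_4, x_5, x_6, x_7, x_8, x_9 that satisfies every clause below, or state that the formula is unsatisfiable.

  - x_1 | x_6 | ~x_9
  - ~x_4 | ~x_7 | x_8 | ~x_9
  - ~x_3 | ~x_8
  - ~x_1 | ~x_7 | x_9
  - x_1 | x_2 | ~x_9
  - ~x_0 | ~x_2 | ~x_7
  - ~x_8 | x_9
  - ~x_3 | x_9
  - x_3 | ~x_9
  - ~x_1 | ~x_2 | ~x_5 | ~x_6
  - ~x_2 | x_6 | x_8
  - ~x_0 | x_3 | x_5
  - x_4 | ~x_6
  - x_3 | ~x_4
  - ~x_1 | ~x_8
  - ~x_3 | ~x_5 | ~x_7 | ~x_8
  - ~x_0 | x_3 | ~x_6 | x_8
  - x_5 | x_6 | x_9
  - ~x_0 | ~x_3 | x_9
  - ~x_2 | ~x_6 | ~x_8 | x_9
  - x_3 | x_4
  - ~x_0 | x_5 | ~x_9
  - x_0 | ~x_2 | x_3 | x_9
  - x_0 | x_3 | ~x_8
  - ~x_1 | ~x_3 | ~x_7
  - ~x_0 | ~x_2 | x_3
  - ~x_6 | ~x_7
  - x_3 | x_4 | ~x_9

x_0: True, x_1: True, x_2: False, x_3: True, x_4: True, x_5: True, x_6: True, x_7: False, x_8: False, x_9: True

Set x_0 = True.
Set x_1 = True.
  then (~x_1 | ~x_8) forces x_8 = False.
Set x_2 = False.
Set x_3 = True.
  then (~x_3 | x_9) forces x_9 = True.
  then (~x_0 | x_5 | ~x_9) forces x_5 = True.
  then (~x_1 | ~x_3 | ~x_7) forces x_7 = False.
Set x_4 = True.
Set x_6 = True.
All clauses satisfied.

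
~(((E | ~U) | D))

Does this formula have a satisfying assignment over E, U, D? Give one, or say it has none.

E: False; U: True; D: False

  ~(((E | ~U) | D)) = True
    (E | ~U) | D = False
      E | ~U = False
        ~U = False
The formula evaluates to True.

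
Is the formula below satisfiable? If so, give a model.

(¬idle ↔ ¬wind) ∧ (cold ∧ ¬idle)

wind=F, idle=F, cold=T

  ¬idle ↔ ¬wind = True
    ¬idle = True
    ¬wind = True
  cold ∧ ¬idle = True
    ¬idle = True
Both conjuncts True, so the formula holds.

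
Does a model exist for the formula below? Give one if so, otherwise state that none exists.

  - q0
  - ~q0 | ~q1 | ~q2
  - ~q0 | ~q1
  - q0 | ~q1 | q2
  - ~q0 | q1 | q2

q0=T, q1=F, q2=T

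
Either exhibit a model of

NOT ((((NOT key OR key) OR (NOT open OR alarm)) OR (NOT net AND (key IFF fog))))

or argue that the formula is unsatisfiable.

Unsatisfiable

Case key = True: the formula becomes NOT ((True OR (NOT net AND fog))) = False.
Case key = False: the formula becomes NOT ((True OR (NOT net AND NOT fog))) = False.
Both cases fail — unsatisfiable.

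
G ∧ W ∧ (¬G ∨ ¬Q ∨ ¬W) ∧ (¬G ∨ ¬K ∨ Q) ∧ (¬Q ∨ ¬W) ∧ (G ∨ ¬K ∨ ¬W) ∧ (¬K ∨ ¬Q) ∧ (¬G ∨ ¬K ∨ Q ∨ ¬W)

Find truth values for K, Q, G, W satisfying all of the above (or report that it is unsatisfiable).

Unit clause (G) forces G = True.
Unit clause (W) forces W = True.
In (¬G ∨ ¬Q ∨ ¬W) only ¬Q is left, so Q = False.
In (¬G ∨ ¬K ∨ Q) only ¬K is left, so K = False.
Check each clause:
  (G): G holds.
  (W): W holds.
  (¬G ∨ ¬Q ∨ ¬W): ¬Q holds.
  (¬G ∨ ¬K ∨ Q): ¬K holds.
  (¬Q ∨ ¬W): ¬Q holds.
  (G ∨ ¬K ∨ ¬W): G holds.
  (¬K ∨ ¬Q): ¬K holds.
  (¬G ∨ ¬K ∨ Q ∨ ¬W): ¬K holds.
All clauses satisfied.

K: False, Q: False, G: True, W: True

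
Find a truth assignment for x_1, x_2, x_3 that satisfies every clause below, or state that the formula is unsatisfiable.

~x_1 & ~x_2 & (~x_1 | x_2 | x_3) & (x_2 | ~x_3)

Unit clause (~x_1) forces x_1 = False.
Unit clause (~x_2) forces x_2 = False.
In (x_2 | ~x_3) only ~x_3 is left, so x_3 = False.
Check each clause:
  (~x_1): ~x_1 holds.
  (~x_2): ~x_2 holds.
  (~x_1 | x_2 | x_3): ~x_1 holds.
  (x_2 | ~x_3): ~x_3 holds.
All clauses satisfied.

x_1: False; x_2: False; x_3: False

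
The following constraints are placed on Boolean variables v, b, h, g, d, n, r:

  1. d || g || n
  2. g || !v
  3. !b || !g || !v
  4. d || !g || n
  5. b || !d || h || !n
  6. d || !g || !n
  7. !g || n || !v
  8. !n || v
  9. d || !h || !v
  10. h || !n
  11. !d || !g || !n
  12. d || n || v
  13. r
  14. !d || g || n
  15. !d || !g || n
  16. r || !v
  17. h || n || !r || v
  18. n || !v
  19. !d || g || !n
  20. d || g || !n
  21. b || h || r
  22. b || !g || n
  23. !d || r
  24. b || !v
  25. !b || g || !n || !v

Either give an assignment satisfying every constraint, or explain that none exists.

Case v = True:
  (g || !v) forces g = True.
  (!b || !g || !v) forces b = False.
  Clause (b || !v) is falsified — contradiction.
Case v = False:
  (!n || v) forces n = False.
  (d || n || v) forces d = True.
  (r) forces r = True.
  (!d || g || n) forces g = True.
  Clause (!d || !g || n) is falsified — contradiction.
Both cases fail, so the formula is unsatisfiable.

Unsatisfiable — no assignment works.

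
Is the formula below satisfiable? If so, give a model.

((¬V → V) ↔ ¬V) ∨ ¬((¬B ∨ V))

V = False, B = True

  ((¬V → V) ↔ ¬V) ∨ ¬((¬B ∨ V)) = True
    (¬V → V) ↔ ¬V = False
      ¬V → V = False
        ¬V = True
      ¬V = True
    ¬((¬B ∨ V)) = True
      ¬B ∨ V = False
        ¬B = False
The formula evaluates to True.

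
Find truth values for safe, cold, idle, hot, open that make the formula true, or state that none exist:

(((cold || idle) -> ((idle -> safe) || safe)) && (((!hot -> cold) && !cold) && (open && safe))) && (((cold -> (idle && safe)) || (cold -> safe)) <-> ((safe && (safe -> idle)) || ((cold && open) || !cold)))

safe: True, cold: False, idle: True, hot: True, open: True

  ((cold || idle) -> ((idle -> safe) || safe)) && (((!hot -> cold) && !cold) && (open && safe)) = True
    (cold || idle) -> ((idle -> safe) || safe) = True
      cold || idle = True
      (idle -> safe) || safe = True
        idle -> safe = True
    ((!hot -> cold) && !cold) && (open && safe) = True
      (!hot -> cold) && !cold = True
        !hot -> cold = True
          !hot = False
        !cold = True
      open && safe = True
  ((cold -> (idle && safe)) || (cold -> safe)) <-> ((safe && (safe -> idle)) || ((cold && open) || !cold)) = True
    (cold -> (idle && safe)) || (cold -> safe) = True
      cold -> (idle && safe) = True
        idle && safe = True
      cold -> safe = True
    (safe && (safe -> idle)) || ((cold && open) || !cold) = True
      safe && (safe -> idle) = True
        safe -> idle = True
      (cold && open) || !cold = True
        cold && open = False
        !cold = True
Both conjuncts True, so the formula holds.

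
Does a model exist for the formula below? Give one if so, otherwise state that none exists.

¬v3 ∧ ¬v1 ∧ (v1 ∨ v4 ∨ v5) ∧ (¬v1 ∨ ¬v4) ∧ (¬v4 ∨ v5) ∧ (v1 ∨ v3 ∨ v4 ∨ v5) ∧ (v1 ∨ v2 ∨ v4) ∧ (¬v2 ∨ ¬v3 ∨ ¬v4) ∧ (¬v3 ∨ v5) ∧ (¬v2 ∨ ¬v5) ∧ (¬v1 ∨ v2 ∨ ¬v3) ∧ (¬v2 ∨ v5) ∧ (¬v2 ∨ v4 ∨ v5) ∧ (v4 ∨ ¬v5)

Unit clause (¬v3) forces v3 = False.
Unit clause (¬v1) forces v1 = False.
Try v2 = True:
  (¬v2 ∨ ¬v5) forces v5 = False.
  clause (¬v2 ∨ v5) is falsified — backtrack.
So v2 = False.
  then (v1 ∨ v2 ∨ v4) forces v4 = True.
  then (¬v4 ∨ v5) forces v5 = True.
All clauses satisfied.

v1: False, v2: False, v3: False, v4: True, v5: True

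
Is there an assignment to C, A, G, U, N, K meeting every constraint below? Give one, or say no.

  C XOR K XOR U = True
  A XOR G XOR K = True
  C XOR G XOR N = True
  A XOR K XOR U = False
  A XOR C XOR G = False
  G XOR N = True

C: False, A: True, G: True, U: False, N: False, K: True

C XOR K XOR U = F XOR T XOR F = True ✓
A XOR G XOR K = T XOR T XOR T = True ✓
C XOR G XOR N = F XOR T XOR F = True ✓
A XOR K XOR U = T XOR T XOR F = False ✓
A XOR C XOR G = T XOR F XOR T = False ✓
G XOR N = T XOR F = True ✓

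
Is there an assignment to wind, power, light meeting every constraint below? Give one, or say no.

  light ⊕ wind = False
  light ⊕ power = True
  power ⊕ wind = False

Unsatisfiable — no assignment works.

Adding constraints 1, 2, 3 mod 2: every variable appears an even number of times on the left, so the left side is 0.
But the right sides sum to 1 (mod 2). 0 ≠ 1 — the system is inconsistent.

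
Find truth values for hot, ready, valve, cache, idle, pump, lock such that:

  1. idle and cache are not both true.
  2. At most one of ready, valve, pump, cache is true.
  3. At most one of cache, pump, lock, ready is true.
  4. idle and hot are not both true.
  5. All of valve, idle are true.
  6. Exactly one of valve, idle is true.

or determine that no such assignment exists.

No satisfying assignment exists.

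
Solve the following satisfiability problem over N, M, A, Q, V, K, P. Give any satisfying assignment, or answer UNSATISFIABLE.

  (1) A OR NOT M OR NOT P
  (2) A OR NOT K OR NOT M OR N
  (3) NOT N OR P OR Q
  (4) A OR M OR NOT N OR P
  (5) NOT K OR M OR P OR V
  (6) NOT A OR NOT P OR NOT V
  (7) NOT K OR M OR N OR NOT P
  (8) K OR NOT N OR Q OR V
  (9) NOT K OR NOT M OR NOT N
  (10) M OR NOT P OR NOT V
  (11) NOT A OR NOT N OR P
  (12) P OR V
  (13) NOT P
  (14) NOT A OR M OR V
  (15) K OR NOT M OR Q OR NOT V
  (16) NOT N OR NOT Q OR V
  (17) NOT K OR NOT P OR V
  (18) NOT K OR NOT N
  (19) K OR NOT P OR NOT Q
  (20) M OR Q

Unit clause (NOT P) forces P = False.
In (P OR V) only V is left, so V = True.
Set N = False.
Set M = True.
Set A = True.
Set Q = True.
Set K = False.
All clauses satisfied.

N=F, M=T, A=T, Q=T, V=T, K=F, P=F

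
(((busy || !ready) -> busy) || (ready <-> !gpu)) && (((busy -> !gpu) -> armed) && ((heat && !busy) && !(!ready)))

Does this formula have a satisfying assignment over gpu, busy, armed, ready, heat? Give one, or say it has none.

gpu = False; busy = False; armed = True; ready = True; heat = True

  ((busy || !ready) -> busy) || (ready <-> !gpu) = True
    (busy || !ready) -> busy = True
      busy || !ready = False
        !ready = False
    ready <-> !gpu = True
      !gpu = True
  ((busy -> !gpu) -> armed) && ((heat && !busy) && !(!ready)) = True
    (busy -> !gpu) -> armed = True
      busy -> !gpu = True
        !gpu = True
    (heat && !busy) && !(!ready) = True
      heat && !busy = True
        !busy = True
      !(!ready) = True
        !ready = False
Both conjuncts True, so the formula holds.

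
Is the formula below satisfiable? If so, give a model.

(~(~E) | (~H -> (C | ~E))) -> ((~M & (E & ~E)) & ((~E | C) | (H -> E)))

Case E = True: the formula becomes (True | (~H -> C)) -> (False & True) = False.
Case E = False: the formula becomes (False | True) -> (False & True) = False.
Both cases fail — unsatisfiable.

Unsatisfiable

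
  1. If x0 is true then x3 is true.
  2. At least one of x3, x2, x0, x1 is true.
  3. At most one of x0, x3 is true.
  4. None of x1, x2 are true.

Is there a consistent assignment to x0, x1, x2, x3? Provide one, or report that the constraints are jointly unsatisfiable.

x0 = False; x1 = False; x2 = False; x3 = True

  (1) x0=F ⇒ x3: vacuous ✓
  (2) {x3, x2, x0, x1}: 1 true — at least one ✓
  (3) {x0, x3}: 1 true — at most one ✓
  (4) {x1, x2}: 0 true — none ✓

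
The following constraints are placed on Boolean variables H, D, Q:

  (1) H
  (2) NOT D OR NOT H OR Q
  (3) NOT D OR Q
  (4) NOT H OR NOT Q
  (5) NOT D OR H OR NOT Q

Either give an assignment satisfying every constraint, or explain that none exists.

Unit clause (H) forces H = True.
In (NOT H OR NOT Q) only NOT Q is left, so Q = False.
In (NOT D OR NOT H OR Q) only NOT D is left, so D = False.
All clauses satisfied.

H = True, D = False, Q = False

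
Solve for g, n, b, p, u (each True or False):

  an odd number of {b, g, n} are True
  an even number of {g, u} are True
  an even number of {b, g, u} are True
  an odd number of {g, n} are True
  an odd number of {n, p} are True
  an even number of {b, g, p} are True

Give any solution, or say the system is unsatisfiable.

g = True; n = False; b = False; p = True; u = True

{b, g, n}: 1 true → odd ✓
{g, u}: 2 true → even ✓
{b, g, u}: 2 true → even ✓
{g, n}: 1 true → odd ✓
{n, p}: 1 true → odd ✓
{b, g, p}: 2 true → even ✓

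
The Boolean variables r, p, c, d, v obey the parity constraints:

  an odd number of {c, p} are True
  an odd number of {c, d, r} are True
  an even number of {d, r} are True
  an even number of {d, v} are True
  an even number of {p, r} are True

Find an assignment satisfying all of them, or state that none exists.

r = False, p = False, c = True, d = False, v = False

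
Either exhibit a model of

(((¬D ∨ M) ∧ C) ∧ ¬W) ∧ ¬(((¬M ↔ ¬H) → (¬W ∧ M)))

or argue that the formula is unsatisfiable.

M = False, W = False, C = True, H = False, D = False

  ((¬D ∨ M) ∧ C) ∧ ¬W = True
    (¬D ∨ M) ∧ C = True
      ¬D ∨ M = True
        ¬D = True
    ¬W = True
  ¬(((¬M ↔ ¬H) → (¬W ∧ M))) = True
    (¬M ↔ ¬H) → (¬W ∧ M) = False
      ¬M ↔ ¬H = True
        ¬M = True
        ¬H = True
      ¬W ∧ M = False
        ¬W = True
Both conjuncts True, so the formula holds.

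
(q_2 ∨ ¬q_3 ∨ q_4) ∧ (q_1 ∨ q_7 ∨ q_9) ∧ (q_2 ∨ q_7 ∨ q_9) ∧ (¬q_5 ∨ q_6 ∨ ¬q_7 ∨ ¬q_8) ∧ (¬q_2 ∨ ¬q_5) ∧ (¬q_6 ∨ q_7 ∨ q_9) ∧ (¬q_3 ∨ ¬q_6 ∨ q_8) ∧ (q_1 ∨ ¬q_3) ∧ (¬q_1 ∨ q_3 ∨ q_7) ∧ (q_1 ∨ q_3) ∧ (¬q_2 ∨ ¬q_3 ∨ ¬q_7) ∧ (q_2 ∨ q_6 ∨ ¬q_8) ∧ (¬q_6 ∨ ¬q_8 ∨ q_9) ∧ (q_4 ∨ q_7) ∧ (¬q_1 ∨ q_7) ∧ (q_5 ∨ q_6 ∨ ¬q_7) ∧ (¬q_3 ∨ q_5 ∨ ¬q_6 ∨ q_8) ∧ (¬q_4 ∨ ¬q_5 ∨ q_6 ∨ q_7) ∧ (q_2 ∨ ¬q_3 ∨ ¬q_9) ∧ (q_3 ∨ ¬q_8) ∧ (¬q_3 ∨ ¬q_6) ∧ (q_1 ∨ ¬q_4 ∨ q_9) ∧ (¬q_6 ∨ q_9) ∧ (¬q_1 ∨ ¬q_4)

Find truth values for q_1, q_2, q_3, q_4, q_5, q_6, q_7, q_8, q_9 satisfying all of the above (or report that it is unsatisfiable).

q_1 = True; q_2 = False; q_3 = False; q_4 = False; q_5 = True; q_6 = False; q_7 = True; q_8 = False; q_9 = False

Try q_1 = False:
  (q_1 ∨ ¬q_3) forces q_3 = False.
  clause (q_1 ∨ q_3) is falsified — backtrack.
So q_1 = True.
  then (¬q_1 ∨ q_7) forces q_7 = True.
  then (¬q_1 ∨ ¬q_4) forces q_4 = False.
Set q_2 = False.
  then (q_2 ∨ ¬q_3 ∨ q_4) forces q_3 = False.
  then (q_3 ∨ ¬q_8) forces q_8 = False.
Set q_5 = True.
Set q_6 = False.
Set q_9 = False.
All clauses satisfied.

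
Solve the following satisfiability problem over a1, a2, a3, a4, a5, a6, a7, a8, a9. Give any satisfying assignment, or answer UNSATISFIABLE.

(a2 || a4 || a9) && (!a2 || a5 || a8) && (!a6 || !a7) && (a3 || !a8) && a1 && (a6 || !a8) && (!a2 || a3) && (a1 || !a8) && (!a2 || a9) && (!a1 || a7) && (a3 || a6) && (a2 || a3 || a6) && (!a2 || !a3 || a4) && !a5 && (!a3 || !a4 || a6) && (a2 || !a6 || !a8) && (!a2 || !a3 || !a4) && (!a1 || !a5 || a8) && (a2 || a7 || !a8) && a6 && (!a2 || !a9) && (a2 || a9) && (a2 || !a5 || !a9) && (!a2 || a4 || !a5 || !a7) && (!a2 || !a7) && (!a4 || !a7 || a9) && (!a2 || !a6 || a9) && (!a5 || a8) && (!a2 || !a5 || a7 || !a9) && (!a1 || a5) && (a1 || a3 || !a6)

No satisfying assignment exists.

Case a5 = True:
  Clause (!a5) is falsified — contradiction.
Case a5 = False:
  (a1) forces a1 = True.
  Clause (!a1 || a5) is falsified — contradiction.
Both cases fail, so the formula is unsatisfiable.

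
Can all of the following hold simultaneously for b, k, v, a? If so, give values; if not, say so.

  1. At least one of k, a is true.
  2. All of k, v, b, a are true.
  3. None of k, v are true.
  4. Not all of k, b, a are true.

Case k = True:
  Constraint (3) is violated (k=T) — contradiction.
Case k = False:
  Constraint (2) is violated (k=F) — contradiction.
Both cases fail — unsatisfiable.

Unsatisfiable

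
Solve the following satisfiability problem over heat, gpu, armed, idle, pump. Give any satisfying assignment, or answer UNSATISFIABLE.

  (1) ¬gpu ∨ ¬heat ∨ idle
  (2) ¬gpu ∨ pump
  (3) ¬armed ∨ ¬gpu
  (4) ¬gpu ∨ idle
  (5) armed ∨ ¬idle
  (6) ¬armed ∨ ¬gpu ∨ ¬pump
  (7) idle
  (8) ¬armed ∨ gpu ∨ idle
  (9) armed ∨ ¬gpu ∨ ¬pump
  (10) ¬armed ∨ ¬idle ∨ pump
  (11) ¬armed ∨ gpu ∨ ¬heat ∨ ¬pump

Unit clause (idle) forces idle = True.
In (armed ∨ ¬idle) only armed is left, so armed = True.
In (¬armed ∨ ¬idle ∨ pump) only pump is left, so pump = True.
In (¬armed ∨ ¬gpu) only ¬gpu is left, so gpu = False.
In (¬armed ∨ gpu ∨ ¬heat ∨ ¬pump) only ¬heat is left, so heat = False.
All clauses satisfied.

heat: False, gpu: False, armed: True, idle: True, pump: True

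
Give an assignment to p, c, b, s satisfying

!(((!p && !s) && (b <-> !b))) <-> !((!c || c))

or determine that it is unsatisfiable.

Case b = True: the formula simplifies to !((!c || c)).
  c = True: this becomes !((False || True)) = False.
  c = False: this becomes !((True || False)) = False.
Case b = False: the formula simplifies to !((!c || c)).
  c = True: this becomes !((False || True)) = False.
  c = False: this becomes !((True || False)) = False.
Both cases fail — unsatisfiable.

Unsatisfiable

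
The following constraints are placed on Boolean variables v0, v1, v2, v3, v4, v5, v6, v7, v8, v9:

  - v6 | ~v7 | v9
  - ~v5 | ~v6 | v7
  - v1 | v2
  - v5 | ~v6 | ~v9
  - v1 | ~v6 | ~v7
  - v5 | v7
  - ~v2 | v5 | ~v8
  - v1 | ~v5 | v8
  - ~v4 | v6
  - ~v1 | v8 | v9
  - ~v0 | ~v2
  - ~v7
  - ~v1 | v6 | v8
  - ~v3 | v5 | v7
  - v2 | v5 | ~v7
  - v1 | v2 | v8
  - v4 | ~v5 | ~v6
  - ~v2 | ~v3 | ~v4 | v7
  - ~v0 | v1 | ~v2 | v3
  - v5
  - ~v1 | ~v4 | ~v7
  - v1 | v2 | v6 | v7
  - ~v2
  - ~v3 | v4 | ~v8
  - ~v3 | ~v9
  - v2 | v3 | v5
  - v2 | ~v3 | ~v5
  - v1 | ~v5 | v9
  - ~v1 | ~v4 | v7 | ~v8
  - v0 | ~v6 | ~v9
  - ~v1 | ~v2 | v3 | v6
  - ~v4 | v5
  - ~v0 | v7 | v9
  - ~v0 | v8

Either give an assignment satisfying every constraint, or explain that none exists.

v0: False; v1: True; v2: False; v3: False; v4: False; v5: True; v6: False; v7: False; v8: True; v9: True

Unit clause (~v7) forces v7 = False.
Unit clause (v5) forces v5 = True.
Unit clause (~v2) forces v2 = False.
In (v2 | ~v3 | ~v5) only ~v3 is left, so v3 = False.
In (~v5 | ~v6 | v7) only ~v6 is left, so v6 = False.
In (v1 | v2) only v1 is left, so v1 = True.
In (~v4 | v6) only ~v4 is left, so v4 = False.
In (~v1 | v6 | v8) only v8 is left, so v8 = True.
Set v0 = False.
Set v9 = True.
All clauses satisfied.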